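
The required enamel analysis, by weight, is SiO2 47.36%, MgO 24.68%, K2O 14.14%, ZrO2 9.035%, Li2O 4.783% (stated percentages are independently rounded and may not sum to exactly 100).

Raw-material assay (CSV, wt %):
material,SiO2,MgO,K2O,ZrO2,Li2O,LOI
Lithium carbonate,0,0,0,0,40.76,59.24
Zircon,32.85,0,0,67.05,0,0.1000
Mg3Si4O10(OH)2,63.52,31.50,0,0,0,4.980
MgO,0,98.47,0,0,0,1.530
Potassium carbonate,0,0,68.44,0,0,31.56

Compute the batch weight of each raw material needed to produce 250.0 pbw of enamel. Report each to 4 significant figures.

Working values are printed (rounded to 4 significant figures) between the steps. Exact precision is held in all steps. Every reported result undergoes a single rounding — the derived quantities (yield, totals, five oxide percentages, net glass mass, ignition loss) are computed at full precision using the weight values for 250.0 pbw of glass, as written in the question or the answer.
Target masses of each oxide per 250.0 pbw enamel:
  SiO2: 47.36% × 250.0 = 118.4 pbw
  MgO: 24.68% × 250.0 = 61.70 pbw
  K2O: 14.14% × 250.0 = 35.35 pbw
  ZrO2: 9.035% × 250.0 = 22.59 pbw
  Li2O: 4.783% × 250.0 = 11.96 pbw
Sums-versus-targets review per the reported batch figures, relative to the basis at hand (sums match the target masses inside rounding margins):
  SiO2: 33.69·0.3285 + 169.0·0.6352 = 118.4 pbw (target 118.4 pbw)
  MgO: 169.0·0.3150 + 8.604·0.9847 = 61.71 pbw (target 61.70 pbw)
  K2O: 51.65·0.6844 = 35.35 pbw (target 35.35 pbw)
  ZrO2: 33.69·0.6705 = 22.59 pbw (target 22.59 pbw)
  Li2O: 29.34·0.4076 = 11.96 pbw (target 11.96 pbw)
The glass-mass cross-check: total batch − LOI = 250.0 pbw (per-oxide target masses sum to 250.0 pbw; versus the stated basis of 250.0 pbw — any gap is answer rounding).
Batch grand total — Σ batch = 292.3 pbw; ignition loss, Σ(batch × LOI) = 42.26 pbw; glass ÷ batch gives a yield of 85.54%.

Batch per 250.0 pbw enamel:
  Lithium carbonate: 29.34 pbw
  Zircon: 33.69 pbw
  Mg3Si4O10(OH)2: 169.0 pbw
  MgO: 8.604 pbw
  Potassium carbonate: 51.65 pbw
Total batch = 292.3 pbw; LOI loss = 42.26 pbw; yield = 85.54%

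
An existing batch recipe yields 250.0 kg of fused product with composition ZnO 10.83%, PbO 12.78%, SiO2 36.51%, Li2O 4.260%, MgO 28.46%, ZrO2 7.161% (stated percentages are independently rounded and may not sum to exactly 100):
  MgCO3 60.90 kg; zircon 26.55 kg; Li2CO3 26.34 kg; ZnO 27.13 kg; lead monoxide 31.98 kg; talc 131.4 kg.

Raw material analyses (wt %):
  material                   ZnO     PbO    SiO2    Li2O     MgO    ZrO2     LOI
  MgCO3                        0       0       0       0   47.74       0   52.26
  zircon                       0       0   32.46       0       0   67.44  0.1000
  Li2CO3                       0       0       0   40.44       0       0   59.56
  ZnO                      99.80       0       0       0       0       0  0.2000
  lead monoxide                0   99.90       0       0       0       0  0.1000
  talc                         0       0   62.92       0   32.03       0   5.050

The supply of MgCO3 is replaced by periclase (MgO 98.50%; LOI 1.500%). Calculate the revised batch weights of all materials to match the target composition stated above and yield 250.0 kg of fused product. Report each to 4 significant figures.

All arithmetic runs at exact precision end to end. Values along the way are displayed, rounded to four significant figures, at each printed step. Each reported figure takes a single rounding — all derived quantities, which include glass mass, the six compositions, the yield, the totals, ignition loss, are recomputed at full precision, precisely as stated by either problem or answer, using the weight values on 250.0 kg of glass.
Target masses of each oxide per 250.0 kg fused product:
  ZnO: 10.83% × 250.0 = 27.08 kg
  PbO: 12.78% × 250.0 = 31.95 kg
  SiO2: 36.51% × 250.0 = 91.28 kg
  Li2O: 4.260% × 250.0 = 10.65 kg
  MgO: 28.46% × 250.0 = 71.15 kg
  ZrO2: 7.161% × 250.0 = 17.90 kg
Checking each oxide sum per the reported batch figures, per the basis as stated (oxide sums agree with the targets inside rounding margins):
  ZnO: 27.13·0.9980 = 27.08 kg (target 27.08 kg)
  PbO: 31.98·0.9990 = 31.95 kg (target 31.95 kg)
  SiO2: 26.55·0.3246 + 131.4·0.6292 = 91.30 kg (target 91.28 kg)
  Li2O: 26.34·0.4044 = 10.65 kg (target 10.65 kg)
  MgO: 29.51·0.9850 + 131.4·0.3203 = 71.15 kg (target 71.15 kg)
  ZrO2: 26.55·0.6744 = 17.91 kg (target 17.90 kg)
Consistency of the glass mass: whole batch net of LOI = 250.0 kg (targets for the oxides total 250.0 kg; with the basis standing at 250.0 kg — gaps are rounding artifacts).
Batch total: Σ batch = 272.9 kg; ignition loss, Σ(batch × LOI) = 22.88 kg; yield = glass ÷ total batch = 91.62%.

Revised batch per 250.0 kg fused product:
  periclase: 29.51 kg
  zircon: 26.55 kg
  Li2CO3: 26.34 kg
  ZnO: 27.13 kg
  lead monoxide: 31.98 kg
  talc: 131.4 kg
Total batch = 272.9 kg; LOI loss = 22.88 kg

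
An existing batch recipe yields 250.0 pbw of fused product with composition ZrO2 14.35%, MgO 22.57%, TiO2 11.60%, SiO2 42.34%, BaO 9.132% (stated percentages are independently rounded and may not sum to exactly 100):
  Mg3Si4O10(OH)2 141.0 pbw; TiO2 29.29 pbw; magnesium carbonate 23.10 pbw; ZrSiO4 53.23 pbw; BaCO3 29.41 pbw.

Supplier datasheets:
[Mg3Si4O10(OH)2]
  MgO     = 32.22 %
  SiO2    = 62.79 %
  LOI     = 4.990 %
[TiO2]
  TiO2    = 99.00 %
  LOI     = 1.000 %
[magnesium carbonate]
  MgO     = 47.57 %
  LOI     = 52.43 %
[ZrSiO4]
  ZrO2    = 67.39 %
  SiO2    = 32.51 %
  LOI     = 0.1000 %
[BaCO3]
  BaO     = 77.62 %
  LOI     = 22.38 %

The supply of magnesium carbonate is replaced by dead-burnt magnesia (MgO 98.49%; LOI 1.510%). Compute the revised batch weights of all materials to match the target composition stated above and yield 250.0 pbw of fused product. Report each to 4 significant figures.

The intermediate values are displayed rounded to 4 significant digits within the worked lines; all internal work maintains full precision at all times — a single rounding completes every reported value. Derived quantities are computed from the weighed amounts per 250.0 pbw of glass at full precision (LOI, five oxide percentages, yield, totals, net glass mass) exactly as shown in the question or the answer.
The oxide mass targets at 250.0 pbw fused product:
  ZrO2: 14.35% × 250.0 = 35.88 pbw
  MgO: 22.57% × 250.0 = 56.42 pbw
  TiO2: 11.60% × 250.0 = 29.00 pbw
  SiO2: 42.34% × 250.0 = 105.8 pbw
  BaO: 9.132% × 250.0 = 22.83 pbw
Checking each oxide sum working from each reported weight, under the basis named above (each sum matches its target mass up to rounding of the answer):
  ZrO2: 53.23·0.6739 = 35.87 pbw (target 35.88 pbw)
  MgO: 141.0·0.3222 + 11.16·0.9849 = 56.42 pbw (target 56.42 pbw)
  TiO2: 29.29·0.9900 = 29.00 pbw (target 29.00 pbw)
  SiO2: 141.0·0.6279 + 53.23·0.3251 = 105.8 pbw (target 105.8 pbw)
  BaO: 29.41·0.7762 = 22.83 pbw (target 22.83 pbw)
Glass mass check: Σ batch − LOI loss = 250.0 pbw (targets for the oxides total 250.0 pbw; the stated basis being 250.0 pbw — gaps are rounding artifacts).
Whole-batch sum: Σ batch = 264.1 pbw; Σ batch·LOI gives LOI loss = 14.13 pbw; yield, glass over the total, = 94.65%.

Revised batch per 250.0 pbw fused product:
  Mg3Si4O10(OH)2: 141.0 pbw
  TiO2: 29.29 pbw
  dead-burnt magnesia: 11.16 pbw
  ZrSiO4: 53.23 pbw
  BaCO3: 29.41 pbw
Total batch = 264.1 pbw; LOI loss = 14.13 pbw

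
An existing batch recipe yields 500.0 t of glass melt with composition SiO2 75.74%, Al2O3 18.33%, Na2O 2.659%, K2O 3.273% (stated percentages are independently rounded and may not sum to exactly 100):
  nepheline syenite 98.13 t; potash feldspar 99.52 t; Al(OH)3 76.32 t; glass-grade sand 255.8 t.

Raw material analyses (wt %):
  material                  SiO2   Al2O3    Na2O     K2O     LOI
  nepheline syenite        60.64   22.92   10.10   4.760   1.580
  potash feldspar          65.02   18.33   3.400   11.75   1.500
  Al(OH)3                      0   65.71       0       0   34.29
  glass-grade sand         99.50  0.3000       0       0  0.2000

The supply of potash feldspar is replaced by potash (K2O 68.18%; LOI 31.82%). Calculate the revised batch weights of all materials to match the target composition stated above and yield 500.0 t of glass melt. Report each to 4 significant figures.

Working values are displayed rounded off to 4 significant figures in the printout — all internal work keeps full float precision at each step. Every reported figure is rounded exactly once — all derived quantities, which include ignition loss, the four compositions, glass mass, totals, yield, are computed in exact precision, as they appear in the problem or answer text, from the batch weights at 500.0 t of glass.
Per-oxide target masses for 500.0 t glass melt:
  SiO2: 75.74% × 500.0 = 378.7 t
  Al2O3: 18.33% × 500.0 = 91.65 t
  Na2O: 2.659% × 500.0 = 13.30 t
  K2O: 3.273% × 500.0 = 16.36 t
Checking each oxide sum with the batch weights as given, relative to the basis at hand (oxide sums agree with the targets modulo rounding of the values):
  SiO2: 131.6·0.6064 + 300.4·0.9950 = 378.7 t (target 378.7 t)
  Al2O3: 131.6·0.2292 + 92.19·0.6571 + 300.4·0.003000 = 91.64 t (target 91.65 t)
  Na2O: 131.6·0.1010 = 13.29 t (target 13.30 t)
  K2O: 131.6·0.04760 + 14.81·0.6818 = 16.36 t (target 16.36 t)
The glass-mass cross-check: whole batch net of LOI = 500.0 t (the Σ of target masses is 500.0 t; the stated basis being 500.0 t — deltas are rounding alone).
Total batch = Σ batch = 539.0 t; the LOI term Σ batch·LOI equals 39.00 t; yield: glass divided by total = 92.76%.

Revised batch per 500.0 t glass melt:
  nepheline syenite: 131.6 t
  potash: 14.81 t
  Al(OH)3: 92.19 t
  glass-grade sand: 300.4 t
Total batch = 539.0 t; LOI loss = 39.00 t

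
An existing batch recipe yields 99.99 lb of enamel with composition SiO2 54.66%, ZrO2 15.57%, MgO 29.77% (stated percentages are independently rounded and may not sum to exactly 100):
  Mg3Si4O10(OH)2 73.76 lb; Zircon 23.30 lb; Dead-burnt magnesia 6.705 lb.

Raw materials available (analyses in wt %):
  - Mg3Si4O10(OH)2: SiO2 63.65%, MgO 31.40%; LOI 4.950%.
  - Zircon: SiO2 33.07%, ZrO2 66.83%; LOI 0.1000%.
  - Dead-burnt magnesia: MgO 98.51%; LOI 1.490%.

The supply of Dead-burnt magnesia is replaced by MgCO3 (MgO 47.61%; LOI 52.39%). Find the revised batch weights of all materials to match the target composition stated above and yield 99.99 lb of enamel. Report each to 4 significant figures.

Revised batch per 99.99 lb enamel:
  Mg3Si4O10(OH)2: 73.76 lb
  Zircon: 23.30 lb
  MgCO3: 13.87 lb
Total batch = 110.9 lb; LOI loss = 10.94 lb

In-progress results are shown, with 4-significant-digit rounding, as written; all arithmetic maintains exact precision at all times — a single rounding produces every reported value. All derived quantities, which include yield, glass mass, three oxide percentages, totals, ignition loss, are computed at exact precision, as written in problem or answer, starting from the weights per 99.99 lb of glass.
Oxide-by-oxide targets in 99.99 lb enamel:
  SiO2: 54.66% × 99.99 = 54.65 lb
  ZrO2: 15.57% × 99.99 = 15.57 lb
  MgO: 29.77% × 99.99 = 29.77 lb
Per-oxide balance check from the weights as reported, relative to the basis at hand (oxide sums agree with the targets modulo rounding of the values):
  SiO2: 73.76·0.6365 + 23.30·0.3307 = 54.65 lb (target 54.65 lb)
  ZrO2: 23.30·0.6683 = 15.57 lb (target 15.57 lb)
  MgO: 73.76·0.3140 + 13.87·0.4761 = 29.76 lb (target 29.77 lb)
Glass mass check: total charge less LOI = 99.99 lb (the targets, summed, come to 99.99 lb; against the stated basis, 99.99 lb — gaps are rounding artifacts).
Batch grand total — Σ batch = 110.9 lb; ignition loss, Σ(batch × LOI) = 10.94 lb; yield, glass over the total, = 90.14%.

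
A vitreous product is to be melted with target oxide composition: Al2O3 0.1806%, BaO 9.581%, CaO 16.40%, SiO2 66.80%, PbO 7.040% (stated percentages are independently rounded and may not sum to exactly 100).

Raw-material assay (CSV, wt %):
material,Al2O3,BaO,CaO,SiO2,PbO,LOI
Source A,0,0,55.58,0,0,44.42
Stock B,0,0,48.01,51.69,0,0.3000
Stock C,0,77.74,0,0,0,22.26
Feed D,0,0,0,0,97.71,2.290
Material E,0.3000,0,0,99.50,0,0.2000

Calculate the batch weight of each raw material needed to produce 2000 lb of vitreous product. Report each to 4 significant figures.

Batch per 2000 lb vitreous product:
  Source A: 359.5 lb
  Stock B: 267.0 lb
  Stock C: 246.5 lb
  Feed D: 144.1 lb
  Material E: 1204 lb
Total batch = 2221 lb; LOI loss = 221.1 lb; yield = 90.05%

Each numeric step runs at full float precision end to end — working values are shown, with 4-significant-figure rounding, in the working; a single rounding completes each reported figure — derived quantities are recomputed from the batch weights on 2000 lb of glass at full precision (yield, the five compositions, net glass mass, LOI, totals) exactly as shown in either problem or answer.
Per-oxide target masses for 2000 lb vitreous product:
  Al2O3: 0.1806% × 2000 = 3.612 lb
  BaO: 9.581% × 2000 = 191.6 lb
  CaO: 16.40% × 2000 = 328.0 lb
  SiO2: 66.80% × 2000 = 1336 lb
  PbO: 7.040% × 2000 = 140.8 lb
Checking each oxide sum using the reported weights, relative to the basis at hand (every target is met by its sum within answer rounding):
  Al2O3: 1204·0.003000 = 3.612 lb (target 3.612 lb)
  BaO: 246.5·0.7774 = 191.6 lb (target 191.6 lb)
  CaO: 359.5·0.5558 + 267.0·0.4801 = 328.0 lb (target 328.0 lb)
  SiO2: 267.0·0.5169 + 1204·0.9950 = 1336 lb (target 1336 lb)
  PbO: 144.1·0.9771 = 140.8 lb (target 140.8 lb)
Mass balance on the glass: batch Σ − ignition loss = 2000 lb (the Σ of target masses is 2000 lb; against the stated basis, 2000 lb — any gap is answer rounding).
Total batch = Σ batch = 2221 lb; Σ batch·LOI gives LOI loss = 221.1 lb; yield: glass divided by total = 90.05%.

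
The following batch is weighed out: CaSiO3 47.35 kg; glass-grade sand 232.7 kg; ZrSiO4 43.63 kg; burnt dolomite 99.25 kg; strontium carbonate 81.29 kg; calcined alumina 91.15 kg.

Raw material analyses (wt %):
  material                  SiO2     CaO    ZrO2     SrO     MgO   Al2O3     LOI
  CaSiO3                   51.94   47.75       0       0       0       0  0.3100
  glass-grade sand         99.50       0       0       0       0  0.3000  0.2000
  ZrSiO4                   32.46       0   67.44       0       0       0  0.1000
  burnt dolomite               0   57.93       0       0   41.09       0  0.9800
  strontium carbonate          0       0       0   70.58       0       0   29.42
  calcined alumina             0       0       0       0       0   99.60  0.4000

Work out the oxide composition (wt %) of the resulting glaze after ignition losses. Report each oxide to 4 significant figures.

Glass mass = 569.5 kg (batch 595.4 − LOI 25.91).
Composition: SiO2 47.46%, CaO 14.07%, ZrO2 5.167%, SrO 10.08%, MgO 7.161%, Al2O3 16.06%

Values along the way are shown, rounded to four significant digits, in the working. Full float precision is kept at every stage — every reported figure is rounded a single time — the derived quantities are carried using the weight values for 569.5 kg of glass at exact precision (yield, six oxide percentages, the totals, LOI, glass mass), as they appear in question or answer.
Per-oxide mass from batch:
  SiO2: 47.35·0.5194 + 232.7·0.9950 + 43.63·0.3246 = 270.3 kg
  CaO: 47.35·0.4775 + 99.25·0.5793 = 80.11 kg
  ZrO2: 43.63·0.6744 = 29.42 kg
  SrO: 81.29·0.7058 = 57.37 kg
  MgO: 99.25·0.4109 = 40.78 kg
  Al2O3: 232.7·0.003000 + 91.15·0.9960 = 91.48 kg
LOI: 47.35·0.003100 + 232.7·0.002000 + 43.63·0.001000 + 99.25·0.009800 + 81.29·0.2942 + 91.15·0.004000 = 25.91 kg
The glass mass, total less LOI, = 595.4 − 25.91 = 569.5 kg (= Σ oxide masses)
percent by weight: oxide/glass ×100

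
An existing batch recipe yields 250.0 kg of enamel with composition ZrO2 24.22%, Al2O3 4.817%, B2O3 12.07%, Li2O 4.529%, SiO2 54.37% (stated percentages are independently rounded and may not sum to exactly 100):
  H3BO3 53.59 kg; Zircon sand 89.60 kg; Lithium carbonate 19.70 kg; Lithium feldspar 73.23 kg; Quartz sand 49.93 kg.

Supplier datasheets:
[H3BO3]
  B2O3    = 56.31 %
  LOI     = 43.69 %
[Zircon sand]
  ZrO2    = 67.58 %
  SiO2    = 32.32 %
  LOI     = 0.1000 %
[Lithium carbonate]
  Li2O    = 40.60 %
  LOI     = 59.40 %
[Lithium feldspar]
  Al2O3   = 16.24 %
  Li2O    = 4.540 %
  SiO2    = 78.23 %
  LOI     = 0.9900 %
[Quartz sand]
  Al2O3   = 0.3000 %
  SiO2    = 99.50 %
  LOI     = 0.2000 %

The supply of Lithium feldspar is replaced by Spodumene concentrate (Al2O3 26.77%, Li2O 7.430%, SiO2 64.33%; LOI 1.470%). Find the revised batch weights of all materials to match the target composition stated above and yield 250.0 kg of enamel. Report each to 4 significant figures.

Revised batch per 250.0 kg enamel:
  H3BO3: 53.59 kg
  Zircon sand: 89.60 kg
  Lithium carbonate: 19.82 kg
  Spodumene concentrate: 44.10 kg
  Quartz sand: 78.99 kg
Total batch = 286.1 kg; LOI loss = 36.08 kg

All internal work carries full float precision from first step to last. Intermediates are shown rounded to four significant figures between the steps; every reported result is rounded once only. Derived quantities, which include glass mass, yield, the five compositions, totals, ignition loss, are rebuilt at exact precision, as given in the question or the answer, from the weighed amounts per 250.0 kg of glass.
Per-oxide target masses for 250.0 kg enamel:
  ZrO2: 24.22% × 250.0 = 60.55 kg
  Al2O3: 4.817% × 250.0 = 12.04 kg
  B2O3: 12.07% × 250.0 = 30.18 kg
  Li2O: 4.529% × 250.0 = 11.32 kg
  SiO2: 54.37% × 250.0 = 135.9 kg
Checking each oxide sum from the weights as reported, under the basis named above (summed amounts equal target values up to rounding of the answer):
  ZrO2: 89.60·0.6758 = 60.55 kg (target 60.55 kg)
  Al2O3: 44.10·0.2677 + 78.99·0.003000 = 12.04 kg (target 12.04 kg)
  B2O3: 53.59·0.5631 = 30.18 kg (target 30.18 kg)
  Li2O: 19.82·0.4060 + 44.10·0.07430 = 11.32 kg (target 11.32 kg)
  SiO2: 89.60·0.3232 + 44.10·0.6433 + 78.99·0.9950 = 135.9 kg (target 135.9 kg)
Glass-mass bookkeeping: Σ batch − LOI loss = 250.0 kg (per-oxide target masses sum to 250.0 kg; the stated basis being 250.0 kg — a pure rounding effect).
Batch grand total — Σ batch = 286.1 kg; Σ batch·LOI gives LOI loss = 36.08 kg; yield: glass divided by total = 87.39%.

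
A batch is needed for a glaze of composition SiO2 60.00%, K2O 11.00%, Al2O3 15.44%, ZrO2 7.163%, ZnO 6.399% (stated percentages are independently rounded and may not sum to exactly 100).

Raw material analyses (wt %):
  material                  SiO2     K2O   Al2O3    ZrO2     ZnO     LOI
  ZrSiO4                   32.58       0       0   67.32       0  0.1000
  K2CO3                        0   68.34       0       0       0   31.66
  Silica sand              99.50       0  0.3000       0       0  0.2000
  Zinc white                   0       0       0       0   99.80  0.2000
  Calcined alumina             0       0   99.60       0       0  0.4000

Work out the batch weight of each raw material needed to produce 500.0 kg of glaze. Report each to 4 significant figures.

All internal work runs at full float precision at all times; values along the way appear, with 4-significant-figure rounding, at each printed step — exactly one rounding lands on each reported value. The derived quantities are rebuilt from the batch weights for 500.0 kg of glass in full float precision (ignition loss, five oxide percentages, glass mass, yield, the totals), exactly as printed in either problem or answer.
Target oxide masses per 500.0 kg glaze:
  SiO2: 60.00% × 500.0 = 300.0 kg
  K2O: 11.00% × 500.0 = 55.00 kg
  Al2O3: 15.44% × 500.0 = 77.20 kg
  ZrO2: 7.163% × 500.0 = 35.82 kg
  ZnO: 6.399% × 500.0 = 32.00 kg
A balance pass over the oxides, on the weights just shown, versus the basis set out (each sum matches its target mass given rounding of the digits):
  SiO2: 53.20·0.3258 + 284.1·0.9950 = 300.0 kg (target 300.0 kg)
  K2O: 80.48·0.6834 = 55.00 kg (target 55.00 kg)
  Al2O3: 284.1·0.003000 + 76.65·0.9960 = 77.20 kg (target 77.20 kg)
  ZrO2: 53.20·0.6732 = 35.81 kg (target 35.82 kg)
  ZnO: 32.06·0.9980 = 32.00 kg (target 32.00 kg)
Mass balance on the glass: batch Σ − ignition loss = 500.0 kg (summing oxide targets gives 500.0 kg; with the basis standing at 500.0 kg — deltas are rounding alone).
Summing the batch: Σ batch = 526.5 kg; loss to ignition Σ batch·LOI = 26.47 kg; as yield: glass ÷ batch → 94.97%.

Batch per 500.0 kg glaze:
  ZrSiO4: 53.20 kg
  K2CO3: 80.48 kg
  Silica sand: 284.1 kg
  Zinc white: 32.06 kg
  Calcined alumina: 76.65 kg
Total batch = 526.5 kg; LOI loss = 26.47 kg; yield = 94.97%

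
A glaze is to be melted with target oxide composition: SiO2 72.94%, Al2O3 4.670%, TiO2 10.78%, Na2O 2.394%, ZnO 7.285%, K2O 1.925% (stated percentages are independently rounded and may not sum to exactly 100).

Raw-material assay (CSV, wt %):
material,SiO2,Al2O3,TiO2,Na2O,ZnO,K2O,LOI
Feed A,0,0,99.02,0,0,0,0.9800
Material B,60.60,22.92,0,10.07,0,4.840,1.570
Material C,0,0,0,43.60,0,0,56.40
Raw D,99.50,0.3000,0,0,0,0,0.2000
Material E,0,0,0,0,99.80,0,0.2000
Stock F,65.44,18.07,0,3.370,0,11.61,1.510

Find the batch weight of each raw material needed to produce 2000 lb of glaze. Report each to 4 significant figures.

Batch per 2000 lb glaze:
  Feed A: 217.7 lb
  Material B: 194.5 lb
  Material C: 45.53 lb
  Raw D: 1183 lb
  Material E: 146.0 lb
  Stock F: 250.5 lb
Total batch = 2037 lb; LOI loss = 37.31 lb; yield = 98.17%

The intermediate values are displayed rounded off to 4 significant digits as written — the working math carries exact precision end to end; a single rounding yields each reported result — all derived quantities, which include glass mass, the six compositions, totals, yield, LOI, are carried in full precision, as written in the problem or the answer, from the batch weights per 2000 lb of glass.
Target masses of each oxide per 2000 lb glaze:
  SiO2: 72.94% × 2000 = 1459 lb
  Al2O3: 4.670% × 2000 = 93.40 lb
  TiO2: 10.78% × 2000 = 215.6 lb
  Na2O: 2.394% × 2000 = 47.88 lb
  ZnO: 7.285% × 2000 = 145.7 lb
  K2O: 1.925% × 2000 = 38.50 lb
Checking each oxide sum working from each reported weight, versus the basis set out (summed amounts equal target values given rounding of the digits):
  SiO2: 194.5·0.6060 + 1183·0.9950 + 250.5·0.6544 = 1459 lb (target 1459 lb)
  Al2O3: 194.5·0.2292 + 1183·0.003000 + 250.5·0.1807 = 93.39 lb (target 93.40 lb)
  TiO2: 217.7·0.9902 = 215.6 lb (target 215.6 lb)
  Na2O: 194.5·0.1007 + 45.53·0.4360 + 250.5·0.03370 = 47.88 lb (target 47.88 lb)
  ZnO: 146.0·0.9980 = 145.7 lb (target 145.7 lb)
  K2O: 194.5·0.04840 + 250.5·0.1161 = 38.50 lb (target 38.50 lb)
Glass-mass bookkeeping: batch total minus LOI = 2000 lb (oxide target masses add up to 2000 lb; with the basis standing at 2000 lb — gaps are rounding artifacts).
Batch total: Σ batch = 2037 lb; ignition loss, Σ(batch × LOI) = 37.31 lb; as yield: glass ÷ batch → 98.17%.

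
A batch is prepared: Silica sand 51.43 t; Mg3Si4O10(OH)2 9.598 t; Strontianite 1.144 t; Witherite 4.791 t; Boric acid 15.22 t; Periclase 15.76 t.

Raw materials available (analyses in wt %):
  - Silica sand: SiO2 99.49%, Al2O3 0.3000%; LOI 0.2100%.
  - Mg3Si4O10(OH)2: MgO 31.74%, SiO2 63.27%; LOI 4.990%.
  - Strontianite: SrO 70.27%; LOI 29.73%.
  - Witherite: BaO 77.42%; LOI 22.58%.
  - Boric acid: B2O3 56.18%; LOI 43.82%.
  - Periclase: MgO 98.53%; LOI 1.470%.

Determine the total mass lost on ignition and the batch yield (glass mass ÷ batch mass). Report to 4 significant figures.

LOI loss = 8.910 t; glass = 89.03 t; yield = 90.90%

All arithmetic keeps full float precision all the way through; the intermediate values are rounded off to 4 significant digits when quoted; each reported number takes just one rounding. The derived quantities are computed from the weighed amounts at 89.03 t of glass at exact precision (yield, glass mass, the totals, the six compositions, ignition loss) as quoted within problem or answer.
Ignition loss by material:
  Silica sand: 51.43 × 0.002100 = 0.1080 t
  Mg3Si4O10(OH)2: 9.598 × 0.04990 = 0.4789 t
  Strontianite: 1.144 × 0.2973 = 0.3401 t
  Witherite: 4.791 × 0.2258 = 1.082 t
  Boric acid: 15.22 × 0.4382 = 6.669 t
  Periclase: 15.76 × 0.01470 = 0.2317 t
Total LOI = 8.910 t
Glass = batch − LOI = 97.94 − 8.910 = 89.03 t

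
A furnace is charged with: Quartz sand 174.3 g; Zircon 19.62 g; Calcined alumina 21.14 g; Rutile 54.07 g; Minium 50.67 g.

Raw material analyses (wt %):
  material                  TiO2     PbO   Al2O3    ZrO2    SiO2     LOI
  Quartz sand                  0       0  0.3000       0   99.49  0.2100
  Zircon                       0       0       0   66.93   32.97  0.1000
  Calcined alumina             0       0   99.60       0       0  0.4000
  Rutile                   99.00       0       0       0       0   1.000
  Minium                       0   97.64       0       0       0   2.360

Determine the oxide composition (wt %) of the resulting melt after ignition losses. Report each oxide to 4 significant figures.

Glass mass = 317.6 g (batch 319.8 − LOI 2.207).
Composition: TiO2 16.85%, PbO 15.58%, Al2O3 6.794%, ZrO2 4.135%, SiO2 56.64%

The whole derivation runs at full float precision in every operation — in-progress results appear, rounded to four significant figures, alongside each step. Every reported value undergoes a single rounding — all derived quantities (five oxide percentages, the yield, glass mass, the totals, ignition loss) are rebuilt in exact precision starting from the weights per 317.6 g of glass as given in question or answer.
Oxide masses out of the charge:
  TiO2: 54.07·0.9900 = 53.53 g
  PbO: 50.67·0.9764 = 49.47 g
  Al2O3: 174.3·0.003000 + 21.14·0.9960 = 21.58 g
  ZrO2: 19.62·0.6693 = 13.13 g
  SiO2: 174.3·0.9949 + 19.62·0.3297 = 179.9 g
LOI: 174.3·0.002100 + 19.62·0.001000 + 21.14·0.004000 + 54.07·0.01000 + 50.67·0.02360 = 2.207 g
Glass mass = batch − LOI = 319.8 − 2.207 = 317.6 g (matching Σ of the oxides)
percent share: oxide ÷ glass, ×100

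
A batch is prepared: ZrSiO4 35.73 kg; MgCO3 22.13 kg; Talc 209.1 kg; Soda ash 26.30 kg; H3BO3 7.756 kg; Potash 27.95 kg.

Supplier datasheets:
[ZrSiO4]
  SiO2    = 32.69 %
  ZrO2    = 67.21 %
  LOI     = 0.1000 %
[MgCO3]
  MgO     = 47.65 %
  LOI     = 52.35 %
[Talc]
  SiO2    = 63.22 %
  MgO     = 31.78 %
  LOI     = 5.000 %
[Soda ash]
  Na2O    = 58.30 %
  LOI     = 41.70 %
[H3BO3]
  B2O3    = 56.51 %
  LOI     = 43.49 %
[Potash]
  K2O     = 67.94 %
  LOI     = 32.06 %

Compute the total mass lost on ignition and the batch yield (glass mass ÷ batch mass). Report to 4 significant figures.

LOI loss = 45.38 kg; glass = 283.6 kg; yield = 86.21%

Every computation maintains full float precision all the way through — the intermediate values are printed (rounded to 4 significant digits) at each printed step; a single rounding produces each reported value. The derived quantities are carried at full precision (yield, the totals, the six compositions, glass mass, ignition loss) from the batch weights on 283.6 kg of glass, as given in problem or answer.
Material-by-material LOI:
  ZrSiO4: 35.73 × 0.001000 = 0.03573 kg
  MgCO3: 22.13 × 0.5235 = 11.59 kg
  Talc: 209.1 × 0.05000 = 10.46 kg
  Soda ash: 26.30 × 0.4170 = 10.97 kg
  H3BO3: 7.756 × 0.4349 = 3.373 kg
  Potash: 27.95 × 0.3206 = 8.961 kg
Total LOI = 45.38 kg
Glass = batch − LOI = 329.0 − 45.38 = 283.6 kg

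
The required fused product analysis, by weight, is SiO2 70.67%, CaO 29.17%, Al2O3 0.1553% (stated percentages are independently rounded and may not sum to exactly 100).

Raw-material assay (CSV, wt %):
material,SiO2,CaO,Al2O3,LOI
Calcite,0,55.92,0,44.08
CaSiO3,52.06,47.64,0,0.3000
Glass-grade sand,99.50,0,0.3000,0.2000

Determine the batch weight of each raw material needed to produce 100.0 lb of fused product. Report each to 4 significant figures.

Batch per 100.0 lb fused product:
  Calcite: 20.81 lb
  CaSiO3: 36.81 lb
  Glass-grade sand: 51.77 lb
Total batch = 109.4 lb; LOI loss = 9.387 lb; yield = 91.42%

The working math carries full float precision from start to finish — intermediates are printed rounded off to 4 significant digits when written out — every reported result is rounded only once — all derived quantities (LOI, the totals, the yield, glass mass, the three compositions) are rebuilt using the weight values per 100.0 lb of glass at exact precision, as set out in question or answer.
Per-oxide target masses for 100.0 lb fused product:
  SiO2: 70.67% × 100.0 = 70.67 lb
  CaO: 29.17% × 100.0 = 29.17 lb
  Al2O3: 0.1553% × 100.0 = 0.1553 lb
Checking each oxide sum using the reported weights, for the quoted basis mass (each sum matches its target mass exact up to rounding of places):
  SiO2: 36.81·0.5206 + 51.77·0.9950 = 70.67 lb (target 70.67 lb)
  CaO: 20.81·0.5592 + 36.81·0.4764 = 29.17 lb (target 29.17 lb)
  Al2O3: 51.77·0.003000 = 0.1553 lb (target 0.1553 lb)
Consistency of the glass mass: whole batch net of LOI = 100.0 lb (the targets, summed, come to 100.0 lb; basis as stated: 100.0 lb — differing by rounding only).
Batch grand total — Σ batch = 109.4 lb; the LOI term Σ batch·LOI equals 9.387 lb; glass ÷ batch gives a yield of 91.42%.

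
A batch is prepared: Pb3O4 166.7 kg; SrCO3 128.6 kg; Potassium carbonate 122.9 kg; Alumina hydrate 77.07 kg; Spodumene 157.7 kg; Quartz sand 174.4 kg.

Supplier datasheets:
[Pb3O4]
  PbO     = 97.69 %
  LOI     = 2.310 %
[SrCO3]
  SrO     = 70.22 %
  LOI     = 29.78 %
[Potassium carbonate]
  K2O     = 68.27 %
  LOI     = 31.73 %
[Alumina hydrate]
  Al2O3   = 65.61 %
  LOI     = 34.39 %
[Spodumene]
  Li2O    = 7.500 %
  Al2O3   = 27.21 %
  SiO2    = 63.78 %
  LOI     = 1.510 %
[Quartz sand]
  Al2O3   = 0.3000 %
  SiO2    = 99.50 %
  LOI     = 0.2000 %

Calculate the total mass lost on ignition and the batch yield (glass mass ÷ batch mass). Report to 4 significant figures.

In-progress results are displayed rounded off to 4 significant digits on the page; all arithmetic maintains full float precision at all times — a single rounding yields each reported result — derived quantities (the totals, glass mass, ignition loss, six oxide percentages, yield) are rebuilt in full precision starting from the weights per 717.0 kg of glass, exactly as shown in problem or answer.
LOI of each material in turn:
  Pb3O4: 166.7 × 0.02310 = 3.851 kg
  SrCO3: 128.6 × 0.2978 = 38.30 kg
  Potassium carbonate: 122.9 × 0.3173 = 39.00 kg
  Alumina hydrate: 77.07 × 0.3439 = 26.50 kg
  Spodumene: 157.7 × 0.01510 = 2.381 kg
  Quartz sand: 174.4 × 0.002000 = 0.3488 kg
Total LOI = 110.4 kg
Glass = batch − LOI = 827.4 − 110.4 = 717.0 kg

LOI loss = 110.4 kg; glass = 717.0 kg; yield = 86.66%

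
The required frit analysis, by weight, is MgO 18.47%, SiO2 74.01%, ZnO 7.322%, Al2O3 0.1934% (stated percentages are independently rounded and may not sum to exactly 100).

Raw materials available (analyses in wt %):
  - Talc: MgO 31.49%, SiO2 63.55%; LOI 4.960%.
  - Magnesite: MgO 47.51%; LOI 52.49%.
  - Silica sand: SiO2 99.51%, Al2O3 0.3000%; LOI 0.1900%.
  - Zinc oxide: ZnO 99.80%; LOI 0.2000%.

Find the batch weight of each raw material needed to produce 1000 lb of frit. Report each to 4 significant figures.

Batch per 1000 lb frit:
  Talc: 155.1 lb
  Magnesite: 285.9 lb
  Silica sand: 644.7 lb
  Zinc oxide: 73.37 lb
Total batch = 1159 lb; LOI loss = 159.1 lb; yield = 86.27%

The whole derivation keeps full precision through the solve — working values are printed rounded off to 4 significant figures when written out — a single rounding finalizes every reported value. All derived quantities (LOI, the totals, net glass mass, the yield, the four compositions) are re-derived in full precision from the weighed amounts per 1000 lb of glass, as written in problem or answer.
Per-oxide target masses for 1000 lb frit:
  MgO: 18.47% × 1000 = 184.7 lb
  SiO2: 74.01% × 1000 = 740.1 lb
  ZnO: 7.322% × 1000 = 73.22 lb
  Al2O3: 0.1934% × 1000 = 1.934 lb
Checking each oxide sum from the weights as reported, against the basis in use (sum by sum, the targets are met modulo rounding of the values):
  MgO: 155.1·0.3149 + 285.9·0.4751 = 184.7 lb (target 184.7 lb)
  SiO2: 155.1·0.6355 + 644.7·0.9951 = 740.1 lb (target 740.1 lb)
  ZnO: 73.37·0.9980 = 73.22 lb (target 73.22 lb)
  Al2O3: 644.7·0.003000 = 1.934 lb (target 1.934 lb)
Glass-mass closure: the batch minus its LOI: 999.9 lb (oxide target masses add up to 1000 lb; versus the stated basis of 1000 lb — any gap is answer rounding).
Batch total: Σ batch = 1159 lb; loss to ignition Σ batch·LOI = 159.1 lb; the yield ratio, glass ÷ batch: 86.27%.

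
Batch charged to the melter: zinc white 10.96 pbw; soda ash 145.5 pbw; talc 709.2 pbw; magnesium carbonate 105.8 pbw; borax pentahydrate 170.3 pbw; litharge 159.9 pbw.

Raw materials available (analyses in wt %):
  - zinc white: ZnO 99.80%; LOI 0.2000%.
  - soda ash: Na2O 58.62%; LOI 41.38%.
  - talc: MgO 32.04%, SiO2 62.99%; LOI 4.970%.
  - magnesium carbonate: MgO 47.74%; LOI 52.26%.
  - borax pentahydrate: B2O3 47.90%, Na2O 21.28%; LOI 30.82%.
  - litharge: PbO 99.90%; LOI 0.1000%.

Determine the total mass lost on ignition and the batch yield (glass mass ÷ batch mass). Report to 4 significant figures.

The working math holds full precision through the solve — intermediates are shown, rounded to 4 significant figures, on the page; a single rounding finalizes every reported figure — the derived quantities (glass mass, yield, totals, six oxide percentages, LOI) are re-derived from the weighed amounts at 1098 pbw of glass in exact precision as they appear in question or answer.
Each material's LOI contribution:
  zinc white: 10.96 × 0.002000 = 0.02192 pbw
  soda ash: 145.5 × 0.4138 = 60.21 pbw
  talc: 709.2 × 0.04970 = 35.25 pbw
  magnesium carbonate: 105.8 × 0.5226 = 55.29 pbw
  borax pentahydrate: 170.3 × 0.3082 = 52.49 pbw
  litharge: 159.9 × 0.001000 = 0.1599 pbw
Total LOI = 203.4 pbw
Glass = batch − LOI = 1302 − 203.4 = 1098 pbw

LOI loss = 203.4 pbw; glass = 1098 pbw; yield = 84.37%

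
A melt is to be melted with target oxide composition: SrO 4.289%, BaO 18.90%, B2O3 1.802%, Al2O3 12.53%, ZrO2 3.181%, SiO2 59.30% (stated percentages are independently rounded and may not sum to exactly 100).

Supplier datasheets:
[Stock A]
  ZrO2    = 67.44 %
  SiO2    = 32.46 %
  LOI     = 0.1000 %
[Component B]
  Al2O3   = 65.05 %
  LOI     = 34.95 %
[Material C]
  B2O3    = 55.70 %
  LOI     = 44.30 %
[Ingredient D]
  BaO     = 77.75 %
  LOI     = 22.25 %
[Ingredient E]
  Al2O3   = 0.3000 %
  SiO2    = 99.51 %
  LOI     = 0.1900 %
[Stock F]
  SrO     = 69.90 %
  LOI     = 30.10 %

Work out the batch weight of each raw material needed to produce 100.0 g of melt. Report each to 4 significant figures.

Batch per 100.0 g melt:
  Stock A: 4.717 g
  Component B: 18.99 g
  Material C: 3.235 g
  Ingredient D: 24.31 g
  Ingredient E: 58.05 g
  Stock F: 6.136 g
Total batch = 115.4 g; LOI loss = 15.44 g; yield = 86.62%

Every computation maintains full precision from start to finish — working values are rounded to four significant digits when quoted — every reported number takes a single rounding. The derived quantities, including ignition loss, the six compositions, the totals, net glass mass, yield, are rebuilt from the batch weights for 100.0 g of glass in full float precision, as given in question or answer.
The oxide mass targets at 100.0 g melt:
  SrO: 4.289% × 100.0 = 4.289 g
  BaO: 18.90% × 100.0 = 18.90 g
  B2O3: 1.802% × 100.0 = 1.802 g
  Al2O3: 12.53% × 100.0 = 12.53 g
  ZrO2: 3.181% × 100.0 = 3.181 g
  SiO2: 59.30% × 100.0 = 59.30 g
A balance pass over the oxides, on the weights just shown, at the basis given (delivered sums recover each target net of answer rounding effects):
  SrO: 6.136·0.6990 = 4.289 g (target 4.289 g)
  BaO: 24.31·0.7775 = 18.90 g (target 18.90 g)
  B2O3: 3.235·0.5570 = 1.802 g (target 1.802 g)
  Al2O3: 18.99·0.6505 + 58.05·0.003000 = 12.53 g (target 12.53 g)
  ZrO2: 4.717·0.6744 = 3.181 g (target 3.181 g)
  SiO2: 4.717·0.3246 + 58.05·0.9951 = 59.30 g (target 59.30 g)
Glass-mass sanity pass: total batch − LOI = 100.0 g (the targets, summed, come to 100.0 g; with the basis standing at 100.0 g — gaps are rounding artifacts).
Adding the batch up: Σ batch = 115.4 g; LOI loss = Σ batch·LOI = 15.44 g; yield = glass ÷ total batch = 86.62%.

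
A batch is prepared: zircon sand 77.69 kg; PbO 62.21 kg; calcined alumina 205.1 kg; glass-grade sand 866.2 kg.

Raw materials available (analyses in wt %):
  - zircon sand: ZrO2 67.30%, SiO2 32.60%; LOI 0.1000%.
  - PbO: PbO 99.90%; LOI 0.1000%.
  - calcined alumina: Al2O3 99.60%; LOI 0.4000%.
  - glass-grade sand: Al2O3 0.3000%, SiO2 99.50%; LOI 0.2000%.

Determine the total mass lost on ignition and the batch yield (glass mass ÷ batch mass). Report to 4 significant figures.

LOI loss = 2.693 kg; glass = 1209 kg; yield = 99.78%

The whole derivation maintains exact precision at each step. Mid-chain values are displayed rounded off to 4 significant figures at each printed step — each reported figure sees exactly one rounding; all derived quantities, which include yield, LOI, the totals, glass mass, the four compositions, are rebuilt at full float precision, as written in the problem or the answer, from the weighed amounts per 1209 kg of glass.
LOI of each material in turn:
  zircon sand: 77.69 × 0.001000 = 0.07769 kg
  PbO: 62.21 × 0.001000 = 0.06221 kg
  calcined alumina: 205.1 × 0.004000 = 0.8204 kg
  glass-grade sand: 866.2 × 0.002000 = 1.732 kg
Total LOI = 2.693 kg
Glass = batch − LOI = 1211 − 2.693 = 1209 kg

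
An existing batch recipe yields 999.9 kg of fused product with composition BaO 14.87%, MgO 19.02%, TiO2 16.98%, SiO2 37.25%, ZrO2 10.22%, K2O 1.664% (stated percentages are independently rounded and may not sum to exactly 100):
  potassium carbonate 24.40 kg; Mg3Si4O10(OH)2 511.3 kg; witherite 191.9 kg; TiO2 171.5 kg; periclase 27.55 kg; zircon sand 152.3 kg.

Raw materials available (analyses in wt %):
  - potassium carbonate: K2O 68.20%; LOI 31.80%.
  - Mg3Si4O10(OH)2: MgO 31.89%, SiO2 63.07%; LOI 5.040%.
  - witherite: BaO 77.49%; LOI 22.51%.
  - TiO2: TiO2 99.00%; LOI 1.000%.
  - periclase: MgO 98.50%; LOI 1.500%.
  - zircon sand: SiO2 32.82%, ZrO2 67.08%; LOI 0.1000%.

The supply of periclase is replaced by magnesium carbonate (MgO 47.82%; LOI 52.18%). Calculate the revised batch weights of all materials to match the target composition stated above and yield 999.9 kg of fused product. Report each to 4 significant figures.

In-progress results appear rounded to four significant figures when written out; every computation keeps exact precision at every stage. Every reported result is rounded once only; all derived quantities are recomputed at full precision (ignition loss, totals, six oxide percentages, the yield, net glass mass) from the weighed amounts on 999.9 kg of glass as written in the problem or answer text.
Oxide mass targets, per 999.9 kg fused product:
  BaO: 14.87% × 999.9 = 148.7 kg
  MgO: 19.02% × 999.9 = 190.2 kg
  TiO2: 16.98% × 999.9 = 169.8 kg
  SiO2: 37.25% × 999.9 = 372.5 kg
  ZrO2: 10.22% × 999.9 = 102.2 kg
  K2O: 1.664% × 999.9 = 16.64 kg
Balance tally, oxide-wise, given the weights on record, for the quoted basis mass (each sum matches its target mass within answer rounding):
  BaO: 191.9·0.7749 = 148.7 kg (target 148.7 kg)
  MgO: 511.3·0.3189 + 56.74·0.4782 = 190.2 kg (target 190.2 kg)
  TiO2: 171.5·0.9900 = 169.8 kg (target 169.8 kg)
  SiO2: 511.3·0.6307 + 152.3·0.3282 = 372.5 kg (target 372.5 kg)
  ZrO2: 152.3·0.6708 = 102.2 kg (target 102.2 kg)
  K2O: 24.40·0.6820 = 16.64 kg (target 16.64 kg)
Glass mass check: total charge less LOI = 999.9 kg (per-oxide target masses sum to 999.9 kg; the stated basis being 999.9 kg — differing by rounding only).
Whole-batch sum: Σ batch = 1108 kg; LOI loss = Σ batch·LOI = 108.2 kg; yield = glass ÷ total batch = 90.24%.

Revised batch per 999.9 kg fused product:
  potassium carbonate: 24.40 kg
  Mg3Si4O10(OH)2: 511.3 kg
  witherite: 191.9 kg
  TiO2: 171.5 kg
  magnesium carbonate: 56.74 kg
  zircon sand: 152.3 kg
Total batch = 1108 kg; LOI loss = 108.2 kg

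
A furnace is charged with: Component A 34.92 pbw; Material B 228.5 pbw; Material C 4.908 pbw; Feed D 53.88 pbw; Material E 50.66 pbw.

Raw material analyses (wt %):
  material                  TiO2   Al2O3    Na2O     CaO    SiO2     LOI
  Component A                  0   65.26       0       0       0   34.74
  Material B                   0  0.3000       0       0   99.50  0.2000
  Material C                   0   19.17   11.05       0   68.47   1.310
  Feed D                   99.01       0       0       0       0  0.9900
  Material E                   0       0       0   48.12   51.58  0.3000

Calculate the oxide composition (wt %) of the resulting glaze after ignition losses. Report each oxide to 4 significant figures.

Glass mass = 359.5 pbw (batch 372.9 − LOI 13.34).
Composition: TiO2 14.84%, Al2O3 6.791%, Na2O 0.1508%, CaO 6.780%, SiO2 71.44%

Each numeric step keeps full precision at each step — the intermediate values are displayed, with 4-significant-figure rounding, as written — exactly one rounding lands on each reported number. The derived quantities are recomputed starting from the weights on 359.5 pbw of glass in full precision (LOI, the five compositions, glass mass, the yield, totals), as given in question or answer.
Oxide-by-oxide delivered mass:
  TiO2: 53.88·0.9901 = 53.35 pbw
  Al2O3: 34.92·0.6526 + 228.5·0.003000 + 4.908·0.1917 = 24.42 pbw
  Na2O: 4.908·0.1105 = 0.5423 pbw
  CaO: 50.66·0.4812 = 24.38 pbw
  SiO2: 228.5·0.9950 + 4.908·0.6847 + 50.66·0.5158 = 256.8 pbw
LOI: 34.92·0.3474 + 228.5·0.002000 + 4.908·0.01310 + 53.88·0.009900 + 50.66·0.003000 = 13.34 pbw
The glass mass, total less LOI, = 372.9 − 13.34 = 359.5 pbw (= the summed oxide contributions)
wt %: oxide over glass, times 100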